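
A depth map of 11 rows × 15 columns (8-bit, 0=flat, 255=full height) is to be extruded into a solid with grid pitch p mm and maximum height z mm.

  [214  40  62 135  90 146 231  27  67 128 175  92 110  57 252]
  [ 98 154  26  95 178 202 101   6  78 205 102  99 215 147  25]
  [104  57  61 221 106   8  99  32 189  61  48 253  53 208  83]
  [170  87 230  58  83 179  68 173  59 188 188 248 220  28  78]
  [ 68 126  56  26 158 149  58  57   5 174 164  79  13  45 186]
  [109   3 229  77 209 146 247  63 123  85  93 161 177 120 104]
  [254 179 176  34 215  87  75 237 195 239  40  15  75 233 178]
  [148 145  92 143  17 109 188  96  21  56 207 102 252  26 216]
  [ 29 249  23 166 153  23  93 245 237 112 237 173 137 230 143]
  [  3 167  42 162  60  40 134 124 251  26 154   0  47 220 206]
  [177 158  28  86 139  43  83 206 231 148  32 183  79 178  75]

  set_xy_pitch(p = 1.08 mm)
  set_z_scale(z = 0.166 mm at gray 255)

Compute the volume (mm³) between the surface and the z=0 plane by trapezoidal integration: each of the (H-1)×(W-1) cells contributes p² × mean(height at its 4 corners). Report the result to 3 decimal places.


13.039

height_mm = gray/255 × 0.166; cell vol = 1.08² × mean(4 corners)
unit = 1.08² × 0.166 / (4×255) = 0.000189826 mm³ per gray-sum
row 0: Σ corner-gray over 14 cells = 6525  → 1.2386
row 1: Σ corner-gray over 14 cells = 6318  → 1.1993
row 2: Σ corner-gray over 14 cells = 6845  → 1.2994
row 3: Σ corner-gray over 14 cells = 6340  → 1.2035
row 4: Σ corner-gray over 14 cells = 6153  → 1.1680
row 5: Σ corner-gray over 14 cells = 7711  → 1.4637
row 6: Σ corner-gray over 14 cells = 7304  → 1.3865
row 7: Σ corner-gray over 14 cells = 7600  → 1.4427
row 8: Σ corner-gray over 14 cells = 7391  → 1.4030
row 9: Σ corner-gray over 14 cells = 6503  → 1.2344
Σ rows: total corner-gray = 68690  → 13.0391 mm³


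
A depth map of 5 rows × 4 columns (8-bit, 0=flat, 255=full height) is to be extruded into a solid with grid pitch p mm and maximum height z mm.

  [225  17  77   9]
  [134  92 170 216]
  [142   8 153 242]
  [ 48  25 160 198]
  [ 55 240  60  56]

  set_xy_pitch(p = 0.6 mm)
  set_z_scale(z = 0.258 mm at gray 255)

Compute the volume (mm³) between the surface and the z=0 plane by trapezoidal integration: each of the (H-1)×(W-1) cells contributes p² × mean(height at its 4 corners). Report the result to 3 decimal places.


height_mm = gray/255 × 0.258; cell vol = 0.6² × mean(4 corners)
unit = 0.6² × 0.258 / (4×255) = 9.10588e-05 mm³ per gray-sum
row 0: Σ corner-gray over 3 cells = 1296  → 0.1180
row 1: Σ corner-gray over 3 cells = 1580  → 0.1439
row 2: Σ corner-gray over 3 cells = 1322  → 0.1204
row 3: Σ corner-gray over 3 cells = 1327  → 0.1208
Σ rows: total corner-gray = 5525  → 0.5031 mm³

0.503


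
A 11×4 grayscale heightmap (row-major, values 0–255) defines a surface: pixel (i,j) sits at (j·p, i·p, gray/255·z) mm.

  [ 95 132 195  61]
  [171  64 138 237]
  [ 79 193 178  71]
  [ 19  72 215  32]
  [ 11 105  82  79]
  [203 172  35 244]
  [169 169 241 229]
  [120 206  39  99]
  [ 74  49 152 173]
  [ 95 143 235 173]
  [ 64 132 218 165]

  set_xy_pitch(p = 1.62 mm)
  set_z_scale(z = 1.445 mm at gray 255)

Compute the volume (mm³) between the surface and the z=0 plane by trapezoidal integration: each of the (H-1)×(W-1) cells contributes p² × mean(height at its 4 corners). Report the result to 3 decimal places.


60.405

height_mm = gray/255 × 1.445; cell vol = 1.62² × mean(4 corners)
unit = 1.62² × 1.445 / (4×255) = 0.0037179 mm³ per gray-sum
row 0: Σ corner-gray over 3 cells = 1622  → 6.0304
row 1: Σ corner-gray over 3 cells = 1704  → 6.3353
row 2: Σ corner-gray over 3 cells = 1517  → 5.6401
row 3: Σ corner-gray over 3 cells = 1089  → 4.0488
row 4: Σ corner-gray over 3 cells = 1325  → 4.9262
row 5: Σ corner-gray over 3 cells = 2079  → 7.7295
row 6: Σ corner-gray over 3 cells = 1927  → 7.1644
row 7: Σ corner-gray over 3 cells = 1358  → 5.0489
row 8: Σ corner-gray over 3 cells = 1673  → 6.2200
row 9: Σ corner-gray over 3 cells = 1953  → 7.2611
Σ rows: total corner-gray = 16247  → 60.4047 mm³


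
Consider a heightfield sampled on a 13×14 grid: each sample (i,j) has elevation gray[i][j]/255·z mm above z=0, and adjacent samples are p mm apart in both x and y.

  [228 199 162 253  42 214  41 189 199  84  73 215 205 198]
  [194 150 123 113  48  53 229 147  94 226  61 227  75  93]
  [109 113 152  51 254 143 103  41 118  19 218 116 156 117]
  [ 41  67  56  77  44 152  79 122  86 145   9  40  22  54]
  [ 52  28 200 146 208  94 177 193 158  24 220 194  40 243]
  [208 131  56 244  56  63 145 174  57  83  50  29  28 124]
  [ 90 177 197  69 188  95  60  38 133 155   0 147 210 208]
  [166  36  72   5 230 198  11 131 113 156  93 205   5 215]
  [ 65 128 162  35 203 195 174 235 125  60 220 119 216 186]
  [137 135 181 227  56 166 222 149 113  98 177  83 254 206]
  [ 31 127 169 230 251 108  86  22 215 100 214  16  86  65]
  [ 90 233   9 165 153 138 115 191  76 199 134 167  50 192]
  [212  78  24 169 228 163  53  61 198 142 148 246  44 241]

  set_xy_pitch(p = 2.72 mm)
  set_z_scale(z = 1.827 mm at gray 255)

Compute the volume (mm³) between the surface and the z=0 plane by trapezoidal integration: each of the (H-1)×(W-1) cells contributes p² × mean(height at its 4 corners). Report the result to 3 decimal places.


height_mm = gray/255 × 1.827; cell vol = 2.72² × mean(4 corners)
unit = 2.72² × 1.827 / (4×255) = 0.0132518 mm³ per gray-sum
row 0: Σ corner-gray over 13 cells = 7557  → 100.1442
row 1: Σ corner-gray over 13 cells = 6573  → 87.1043
row 2: Σ corner-gray over 13 cells = 5087  → 67.4121
row 3: Σ corner-gray over 13 cells = 5552  → 73.5742
row 4: Σ corner-gray over 13 cells = 6223  → 82.4662
row 5: Σ corner-gray over 13 cells = 5800  → 76.8607
row 6: Σ corner-gray over 13 cells = 6127  → 81.1940
row 7: Σ corner-gray over 13 cells = 6886  → 91.2522
row 8: Σ corner-gray over 13 cells = 8060  → 106.8098
row 9: Σ corner-gray over 13 cells = 7409  → 98.1829
row 10: Σ corner-gray over 13 cells = 6886  → 91.2522
row 11: Σ corner-gray over 13 cells = 7103  → 94.1278
Σ rows: total corner-gray = 79263  → 1050.3806 mm³

1050.381


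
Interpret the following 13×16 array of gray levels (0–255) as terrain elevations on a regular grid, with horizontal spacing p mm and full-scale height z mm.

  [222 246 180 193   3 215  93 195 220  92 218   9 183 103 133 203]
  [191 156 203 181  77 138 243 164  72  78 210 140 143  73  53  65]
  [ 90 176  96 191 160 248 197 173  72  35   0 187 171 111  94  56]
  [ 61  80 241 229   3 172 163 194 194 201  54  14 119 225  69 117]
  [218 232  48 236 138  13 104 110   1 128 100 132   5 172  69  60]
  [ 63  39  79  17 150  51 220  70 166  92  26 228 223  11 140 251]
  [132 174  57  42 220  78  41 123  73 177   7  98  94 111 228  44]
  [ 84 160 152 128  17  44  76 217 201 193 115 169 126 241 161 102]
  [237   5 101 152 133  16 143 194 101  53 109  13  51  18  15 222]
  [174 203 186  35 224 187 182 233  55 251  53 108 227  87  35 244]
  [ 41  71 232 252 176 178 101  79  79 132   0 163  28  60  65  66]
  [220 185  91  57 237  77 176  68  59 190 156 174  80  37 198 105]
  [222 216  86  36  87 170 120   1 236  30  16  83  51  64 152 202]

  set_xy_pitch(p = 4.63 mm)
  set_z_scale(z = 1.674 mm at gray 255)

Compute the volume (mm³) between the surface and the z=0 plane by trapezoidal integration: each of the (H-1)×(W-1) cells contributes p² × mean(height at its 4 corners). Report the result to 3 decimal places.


height_mm = gray/255 × 1.674; cell vol = 4.63² × mean(4 corners)
unit = 4.63² × 1.674 / (4×255) = 0.0351817 mm³ per gray-sum
row 0: Σ corner-gray over 15 cells = 8709  → 306.3977
row 1: Σ corner-gray over 15 cells = 8086  → 284.4795
row 2: Σ corner-gray over 15 cells = 8062  → 283.6352
row 3: Σ corner-gray over 15 cells = 7348  → 258.5154
row 4: Σ corner-gray over 15 cells = 6592  → 231.9180
row 5: Σ corner-gray over 15 cells = 6560  → 230.7922
row 6: Σ corner-gray over 15 cells = 7408  → 260.6263
row 7: Σ corner-gray over 15 cells = 6853  → 241.1004
row 8: Σ corner-gray over 15 cells = 7217  → 253.9066
row 9: Σ corner-gray over 15 cells = 7889  → 277.5487
row 10: Σ corner-gray over 15 cells = 7234  → 254.5047
row 11: Σ corner-gray over 15 cells = 7015  → 246.7999
Σ rows: total corner-gray = 88973  → 3130.2246 mm³

3130.225


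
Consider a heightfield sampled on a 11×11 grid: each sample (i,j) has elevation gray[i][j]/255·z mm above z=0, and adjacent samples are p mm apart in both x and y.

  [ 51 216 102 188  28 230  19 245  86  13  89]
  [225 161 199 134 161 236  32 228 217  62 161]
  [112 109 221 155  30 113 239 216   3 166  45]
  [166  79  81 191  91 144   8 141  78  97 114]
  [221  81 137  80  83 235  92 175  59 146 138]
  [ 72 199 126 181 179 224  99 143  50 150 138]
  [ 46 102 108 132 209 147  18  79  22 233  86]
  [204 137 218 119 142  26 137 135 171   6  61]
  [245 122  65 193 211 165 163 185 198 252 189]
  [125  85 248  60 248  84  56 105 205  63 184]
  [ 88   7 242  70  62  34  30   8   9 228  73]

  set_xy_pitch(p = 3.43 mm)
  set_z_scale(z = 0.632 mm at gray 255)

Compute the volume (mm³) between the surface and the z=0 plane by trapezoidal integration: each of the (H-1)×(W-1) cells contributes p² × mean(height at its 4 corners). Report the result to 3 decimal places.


382.844

height_mm = gray/255 × 0.632; cell vol = 3.43² × mean(4 corners)
unit = 3.43² × 0.632 / (4×255) = 0.00728962 mm³ per gray-sum
row 0: Σ corner-gray over 10 cells = 5640  → 41.1135
row 1: Σ corner-gray over 10 cells = 5907  → 43.0598
row 2: Σ corner-gray over 10 cells = 4761  → 34.7059
row 3: Σ corner-gray over 10 cells = 4635  → 33.7874
row 4: Σ corner-gray over 10 cells = 5447  → 39.7066
row 5: Σ corner-gray over 10 cells = 5144  → 37.4978
row 6: Σ corner-gray over 10 cells = 4679  → 34.1082
row 7: Σ corner-gray over 10 cells = 5989  → 43.6576
row 8: Σ corner-gray over 10 cells = 6159  → 44.8968
row 9: Σ corner-gray over 10 cells = 4158  → 30.3103
Σ rows: total corner-gray = 52519  → 382.8438 mm³


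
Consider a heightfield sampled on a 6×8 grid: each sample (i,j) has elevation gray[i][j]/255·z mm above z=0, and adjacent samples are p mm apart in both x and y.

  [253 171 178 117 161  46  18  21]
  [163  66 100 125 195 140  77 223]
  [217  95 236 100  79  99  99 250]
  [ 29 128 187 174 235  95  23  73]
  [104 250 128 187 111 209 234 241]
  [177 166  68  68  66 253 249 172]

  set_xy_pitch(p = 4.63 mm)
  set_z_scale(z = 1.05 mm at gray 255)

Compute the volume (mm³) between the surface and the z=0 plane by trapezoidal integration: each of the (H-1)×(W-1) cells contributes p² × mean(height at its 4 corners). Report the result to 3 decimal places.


437.663

height_mm = gray/255 × 1.05; cell vol = 4.63² × mean(4 corners)
unit = 4.63² × 1.05 / (4×255) = 0.0220674 mm³ per gray-sum
row 0: Σ corner-gray over 7 cells = 3448  → 76.0884
row 1: Σ corner-gray over 7 cells = 3675  → 81.0977
row 2: Σ corner-gray over 7 cells = 3669  → 80.9653
row 3: Σ corner-gray over 7 cells = 4369  → 96.4125
row 4: Σ corner-gray over 7 cells = 4672  → 103.0989
Σ rows: total corner-gray = 19833  → 437.6627 mm³


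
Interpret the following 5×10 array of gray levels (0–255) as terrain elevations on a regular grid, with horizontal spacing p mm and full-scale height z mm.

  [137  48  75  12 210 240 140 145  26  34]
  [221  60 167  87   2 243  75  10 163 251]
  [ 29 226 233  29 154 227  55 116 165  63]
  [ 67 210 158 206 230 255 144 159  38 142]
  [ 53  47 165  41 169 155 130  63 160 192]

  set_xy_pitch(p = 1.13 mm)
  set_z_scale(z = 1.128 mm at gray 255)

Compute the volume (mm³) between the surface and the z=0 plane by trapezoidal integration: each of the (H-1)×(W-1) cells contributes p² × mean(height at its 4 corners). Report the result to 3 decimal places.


27.200

height_mm = gray/255 × 1.128; cell vol = 1.13² × mean(4 corners)
unit = 1.13² × 1.128 / (4×255) = 0.0014121 mm³ per gray-sum
row 0: Σ corner-gray over 9 cells = 4049  → 5.7176
row 1: Σ corner-gray over 9 cells = 4588  → 6.4787
row 2: Σ corner-gray over 9 cells = 5511  → 7.7821
row 3: Σ corner-gray over 9 cells = 5114  → 7.2215
Σ rows: total corner-gray = 19262  → 27.1999 mm³


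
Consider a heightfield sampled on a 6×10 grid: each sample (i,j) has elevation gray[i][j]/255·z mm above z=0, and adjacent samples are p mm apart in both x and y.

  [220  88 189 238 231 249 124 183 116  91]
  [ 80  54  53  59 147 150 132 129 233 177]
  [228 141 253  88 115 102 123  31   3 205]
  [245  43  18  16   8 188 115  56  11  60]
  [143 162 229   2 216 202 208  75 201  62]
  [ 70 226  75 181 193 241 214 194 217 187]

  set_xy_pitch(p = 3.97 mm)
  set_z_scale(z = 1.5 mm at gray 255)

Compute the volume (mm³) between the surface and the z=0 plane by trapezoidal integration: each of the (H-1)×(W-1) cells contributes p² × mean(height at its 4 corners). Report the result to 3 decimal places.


536.288

height_mm = gray/255 × 1.5; cell vol = 3.97² × mean(4 corners)
unit = 3.97² × 1.5 / (4×255) = 0.0231778 mm³ per gray-sum
row 0: Σ corner-gray over 9 cells = 5318  → 123.2595
row 1: Σ corner-gray over 9 cells = 4316  → 100.0354
row 2: Σ corner-gray over 9 cells = 3360  → 77.8774
row 3: Σ corner-gray over 9 cells = 4010  → 92.9430
row 4: Σ corner-gray over 9 cells = 6134  → 142.1726
Σ rows: total corner-gray = 23138  → 536.2878 mm³


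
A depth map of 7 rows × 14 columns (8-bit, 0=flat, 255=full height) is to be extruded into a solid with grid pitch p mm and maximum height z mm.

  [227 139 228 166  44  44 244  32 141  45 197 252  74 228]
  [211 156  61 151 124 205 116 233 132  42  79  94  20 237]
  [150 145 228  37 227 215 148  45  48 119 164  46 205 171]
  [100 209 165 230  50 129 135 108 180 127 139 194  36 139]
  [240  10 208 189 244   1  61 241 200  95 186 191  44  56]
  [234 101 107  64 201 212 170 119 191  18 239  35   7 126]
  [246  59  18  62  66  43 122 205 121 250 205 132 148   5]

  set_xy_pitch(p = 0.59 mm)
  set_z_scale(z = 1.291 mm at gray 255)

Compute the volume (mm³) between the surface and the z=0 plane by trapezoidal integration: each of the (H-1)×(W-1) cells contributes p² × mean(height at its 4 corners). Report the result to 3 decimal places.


18.334

height_mm = gray/255 × 1.291; cell vol = 0.59² × mean(4 corners)
unit = 0.59² × 1.291 / (4×255) = 0.000440585 mm³ per gray-sum
row 0: Σ corner-gray over 13 cells = 6941  → 3.0581
row 1: Σ corner-gray over 13 cells = 6849  → 3.0176
row 2: Σ corner-gray over 13 cells = 7218  → 3.1801
row 3: Σ corner-gray over 13 cells = 7279  → 3.2070
row 4: Σ corner-gray over 13 cells = 6924  → 3.0506
row 5: Σ corner-gray over 13 cells = 6401  → 2.8202
Σ rows: total corner-gray = 41612  → 18.3336 mm³


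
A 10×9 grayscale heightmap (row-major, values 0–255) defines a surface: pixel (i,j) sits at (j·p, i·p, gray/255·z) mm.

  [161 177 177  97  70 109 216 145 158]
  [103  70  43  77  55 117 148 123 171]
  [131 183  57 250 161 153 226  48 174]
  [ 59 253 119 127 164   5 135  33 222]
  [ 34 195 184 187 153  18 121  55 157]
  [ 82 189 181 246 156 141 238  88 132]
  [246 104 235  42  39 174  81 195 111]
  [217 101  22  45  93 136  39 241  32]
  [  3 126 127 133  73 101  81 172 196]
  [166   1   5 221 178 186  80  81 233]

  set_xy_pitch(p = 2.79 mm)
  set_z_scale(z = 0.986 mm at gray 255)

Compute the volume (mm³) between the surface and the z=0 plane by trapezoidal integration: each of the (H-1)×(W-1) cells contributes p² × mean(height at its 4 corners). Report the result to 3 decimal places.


height_mm = gray/255 × 0.986; cell vol = 2.79² × mean(4 corners)
unit = 2.79² × 0.986 / (4×255) = 0.00752463 mm³ per gray-sum
row 0: Σ corner-gray over 8 cells = 3841  → 28.9021
row 1: Σ corner-gray over 8 cells = 4001  → 30.1060
row 2: Σ corner-gray over 8 cells = 4414  → 33.2137
row 3: Σ corner-gray over 8 cells = 3970  → 29.8728
row 4: Σ corner-gray over 8 cells = 4709  → 35.4335
row 5: Σ corner-gray over 8 cells = 4789  → 36.0355
row 6: Σ corner-gray over 8 cells = 3700  → 27.8411
row 7: Σ corner-gray over 8 cells = 3428  → 25.7944
row 8: Σ corner-gray over 8 cells = 3728  → 28.0518
Σ rows: total corner-gray = 36580  → 275.2510 mm³

275.251


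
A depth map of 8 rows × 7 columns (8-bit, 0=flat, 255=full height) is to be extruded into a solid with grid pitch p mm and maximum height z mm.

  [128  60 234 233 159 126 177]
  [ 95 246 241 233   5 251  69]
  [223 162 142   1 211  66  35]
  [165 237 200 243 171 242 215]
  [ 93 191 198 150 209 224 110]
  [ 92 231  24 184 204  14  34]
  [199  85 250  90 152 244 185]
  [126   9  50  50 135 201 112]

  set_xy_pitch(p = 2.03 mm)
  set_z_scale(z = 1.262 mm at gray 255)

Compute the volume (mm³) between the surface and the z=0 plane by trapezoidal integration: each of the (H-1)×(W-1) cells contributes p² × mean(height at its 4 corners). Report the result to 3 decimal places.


height_mm = gray/255 × 1.262; cell vol = 2.03² × mean(4 corners)
unit = 2.03² × 1.262 / (4×255) = 0.0050986 mm³ per gray-sum
row 0: Σ corner-gray over 6 cells = 4045  → 20.6239
row 1: Σ corner-gray over 6 cells = 3538  → 18.0389
row 2: Σ corner-gray over 6 cells = 3988  → 20.3332
row 3: Σ corner-gray over 6 cells = 4713  → 24.0297
row 4: Σ corner-gray over 6 cells = 3587  → 18.2887
row 5: Σ corner-gray over 6 cells = 3466  → 17.6718
row 6: Σ corner-gray over 6 cells = 3154  → 16.0810
Σ rows: total corner-gray = 26491  → 135.0671 mm³

135.067


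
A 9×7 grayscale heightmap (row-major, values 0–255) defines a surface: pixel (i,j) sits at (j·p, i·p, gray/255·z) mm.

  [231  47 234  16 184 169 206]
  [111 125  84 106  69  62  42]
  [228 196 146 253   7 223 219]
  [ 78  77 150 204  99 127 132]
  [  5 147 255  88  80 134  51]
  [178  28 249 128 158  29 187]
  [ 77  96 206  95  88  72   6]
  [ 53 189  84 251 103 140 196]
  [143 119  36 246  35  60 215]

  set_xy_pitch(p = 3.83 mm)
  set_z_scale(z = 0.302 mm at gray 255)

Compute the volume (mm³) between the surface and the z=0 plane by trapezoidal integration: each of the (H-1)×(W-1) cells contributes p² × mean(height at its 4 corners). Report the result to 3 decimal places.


height_mm = gray/255 × 0.302; cell vol = 3.83² × mean(4 corners)
unit = 3.83² × 0.302 / (4×255) = 0.00434314 mm³ per gray-sum
row 0: Σ corner-gray over 6 cells = 2782  → 12.0826
row 1: Σ corner-gray over 6 cells = 3142  → 13.6462
row 2: Σ corner-gray over 6 cells = 3621  → 15.7265
row 3: Σ corner-gray over 6 cells = 2988  → 12.9773
row 4: Σ corner-gray over 6 cells = 3013  → 13.0859
row 5: Σ corner-gray over 6 cells = 2746  → 11.9263
row 6: Σ corner-gray over 6 cells = 2980  → 12.9426
row 7: Σ corner-gray over 6 cells = 3133  → 13.6071
Σ rows: total corner-gray = 24405  → 105.9945 mm³

105.994


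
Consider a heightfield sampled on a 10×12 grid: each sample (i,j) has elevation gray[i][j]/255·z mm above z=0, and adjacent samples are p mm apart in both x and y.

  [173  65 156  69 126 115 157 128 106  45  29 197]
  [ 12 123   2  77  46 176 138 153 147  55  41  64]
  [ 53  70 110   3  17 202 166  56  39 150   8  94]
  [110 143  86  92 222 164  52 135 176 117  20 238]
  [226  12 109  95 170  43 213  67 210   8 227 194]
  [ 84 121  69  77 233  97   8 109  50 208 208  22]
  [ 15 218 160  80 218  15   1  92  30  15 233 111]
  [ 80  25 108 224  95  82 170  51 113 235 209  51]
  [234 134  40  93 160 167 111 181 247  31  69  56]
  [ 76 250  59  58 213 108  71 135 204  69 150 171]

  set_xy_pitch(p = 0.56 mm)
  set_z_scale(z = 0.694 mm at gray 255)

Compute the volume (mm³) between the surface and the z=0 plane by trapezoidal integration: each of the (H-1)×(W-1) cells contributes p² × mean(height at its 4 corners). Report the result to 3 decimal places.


height_mm = gray/255 × 0.694; cell vol = 0.56² × mean(4 corners)
unit = 0.56² × 0.694 / (4×255) = 0.000213371 mm³ per gray-sum
row 0: Σ corner-gray over 11 cells = 4354  → 0.9290
row 1: Σ corner-gray over 11 cells = 3781  → 0.8068
row 2: Σ corner-gray over 11 cells = 4551  → 0.9711
row 3: Σ corner-gray over 11 cells = 5490  → 1.1714
row 4: Σ corner-gray over 11 cells = 5194  → 1.1082
row 5: Σ corner-gray over 11 cells = 4716  → 1.0063
row 6: Σ corner-gray over 11 cells = 5005  → 1.0679
row 7: Σ corner-gray over 11 cells = 5511  → 1.1759
row 8: Σ corner-gray over 11 cells = 5637  → 1.2028
Σ rows: total corner-gray = 44239  → 9.4393 mm³

9.439


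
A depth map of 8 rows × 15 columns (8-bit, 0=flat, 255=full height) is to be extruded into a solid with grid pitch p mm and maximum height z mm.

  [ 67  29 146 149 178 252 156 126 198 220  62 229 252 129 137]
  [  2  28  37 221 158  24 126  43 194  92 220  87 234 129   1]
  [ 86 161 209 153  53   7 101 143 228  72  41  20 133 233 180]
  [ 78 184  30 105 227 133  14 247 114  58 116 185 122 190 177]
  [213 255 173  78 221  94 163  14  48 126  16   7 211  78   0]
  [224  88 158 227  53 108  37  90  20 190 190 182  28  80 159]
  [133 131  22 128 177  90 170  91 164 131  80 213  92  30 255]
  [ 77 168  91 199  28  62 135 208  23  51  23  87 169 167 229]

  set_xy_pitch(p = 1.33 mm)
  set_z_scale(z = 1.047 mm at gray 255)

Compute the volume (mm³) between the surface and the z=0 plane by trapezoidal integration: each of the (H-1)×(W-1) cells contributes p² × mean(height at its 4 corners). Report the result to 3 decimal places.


height_mm = gray/255 × 1.047; cell vol = 1.33² × mean(4 corners)
unit = 1.33² × 1.047 / (4×255) = 0.00181572 mm³ per gray-sum
row 0: Σ corner-gray over 14 cells = 7645  → 13.8812
row 1: Σ corner-gray over 14 cells = 6563  → 11.9166
row 2: Σ corner-gray over 14 cells = 7079  → 12.8535
row 3: Σ corner-gray over 14 cells = 6886  → 12.5031
row 4: Σ corner-gray over 14 cells = 6466  → 11.7405
row 5: Σ corner-gray over 14 cells = 6711  → 12.1853
row 6: Σ corner-gray over 14 cells = 6554  → 11.9003
Σ rows: total corner-gray = 47904  → 86.9804 mm³

86.980


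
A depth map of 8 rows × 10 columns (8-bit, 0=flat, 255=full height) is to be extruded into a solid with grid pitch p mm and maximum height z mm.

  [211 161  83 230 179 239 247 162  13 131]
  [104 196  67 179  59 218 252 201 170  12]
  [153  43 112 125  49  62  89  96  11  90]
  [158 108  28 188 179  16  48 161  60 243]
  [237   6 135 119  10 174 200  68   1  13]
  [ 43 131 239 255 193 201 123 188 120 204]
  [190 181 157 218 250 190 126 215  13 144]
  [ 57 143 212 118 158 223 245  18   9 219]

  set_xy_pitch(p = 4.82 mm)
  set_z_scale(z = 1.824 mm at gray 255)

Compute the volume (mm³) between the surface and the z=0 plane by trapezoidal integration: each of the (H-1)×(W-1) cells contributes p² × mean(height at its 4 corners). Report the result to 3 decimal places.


height_mm = gray/255 × 1.824; cell vol = 4.82² × mean(4 corners)
unit = 4.82² × 1.824 / (4×255) = 0.041545 mm³ per gray-sum
row 0: Σ corner-gray over 9 cells = 5770  → 239.7146
row 1: Σ corner-gray over 9 cells = 4217  → 175.1953
row 2: Σ corner-gray over 9 cells = 3394  → 141.0037
row 3: Σ corner-gray over 9 cells = 3653  → 151.7639
row 4: Σ corner-gray over 9 cells = 4823  → 200.3715
row 5: Σ corner-gray over 9 cells = 6181  → 256.7896
row 6: Σ corner-gray over 9 cells = 5562  → 231.0733
Σ rows: total corner-gray = 33600  → 1395.9119 mm³

1395.912


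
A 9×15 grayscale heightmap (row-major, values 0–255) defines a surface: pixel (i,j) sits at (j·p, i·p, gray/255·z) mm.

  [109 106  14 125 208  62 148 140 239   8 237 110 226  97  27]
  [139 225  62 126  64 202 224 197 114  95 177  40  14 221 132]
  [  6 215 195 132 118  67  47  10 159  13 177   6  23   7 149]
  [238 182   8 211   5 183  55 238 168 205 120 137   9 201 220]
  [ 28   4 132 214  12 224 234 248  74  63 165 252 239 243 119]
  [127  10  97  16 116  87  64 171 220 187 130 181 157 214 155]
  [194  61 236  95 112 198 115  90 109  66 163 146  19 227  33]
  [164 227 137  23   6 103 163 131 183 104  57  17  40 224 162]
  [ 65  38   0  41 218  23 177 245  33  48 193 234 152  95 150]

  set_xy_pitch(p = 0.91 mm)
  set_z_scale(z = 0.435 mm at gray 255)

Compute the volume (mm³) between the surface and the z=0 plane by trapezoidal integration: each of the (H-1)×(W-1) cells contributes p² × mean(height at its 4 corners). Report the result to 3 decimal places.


height_mm = gray/255 × 0.435; cell vol = 0.91² × mean(4 corners)
unit = 0.91² × 0.435 / (4×255) = 0.00035316 mm³ per gray-sum
row 0: Σ corner-gray over 14 cells = 7369  → 2.6024
row 1: Σ corner-gray over 14 cells = 6286  → 2.2200
row 2: Σ corner-gray over 14 cells = 6395  → 2.2585
row 3: Σ corner-gray over 14 cells = 8257  → 2.9160
row 4: Σ corner-gray over 14 cells = 7937  → 2.8030
row 5: Σ corner-gray over 14 cells = 7083  → 2.5014
row 6: Σ corner-gray over 14 cells = 6657  → 2.3510
row 7: Σ corner-gray over 14 cells = 6365  → 2.2479
Σ rows: total corner-gray = 56349  → 19.9002 mm³

19.900


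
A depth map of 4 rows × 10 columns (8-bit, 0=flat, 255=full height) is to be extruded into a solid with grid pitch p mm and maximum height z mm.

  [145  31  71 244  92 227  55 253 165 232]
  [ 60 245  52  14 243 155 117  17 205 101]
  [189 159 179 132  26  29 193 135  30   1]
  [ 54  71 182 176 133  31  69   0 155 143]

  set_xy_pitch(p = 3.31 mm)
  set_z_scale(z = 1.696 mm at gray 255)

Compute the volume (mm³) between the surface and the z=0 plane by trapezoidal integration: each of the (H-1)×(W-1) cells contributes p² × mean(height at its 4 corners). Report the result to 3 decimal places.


235.184

height_mm = gray/255 × 1.696; cell vol = 3.31² × mean(4 corners)
unit = 3.31² × 1.696 / (4×255) = 0.0182172 mm³ per gray-sum
row 0: Σ corner-gray over 9 cells = 4910  → 89.4465
row 1: Σ corner-gray over 9 cells = 4213  → 76.7491
row 2: Σ corner-gray over 9 cells = 3787  → 68.9885
Σ rows: total corner-gray = 12910  → 235.1841 mm³


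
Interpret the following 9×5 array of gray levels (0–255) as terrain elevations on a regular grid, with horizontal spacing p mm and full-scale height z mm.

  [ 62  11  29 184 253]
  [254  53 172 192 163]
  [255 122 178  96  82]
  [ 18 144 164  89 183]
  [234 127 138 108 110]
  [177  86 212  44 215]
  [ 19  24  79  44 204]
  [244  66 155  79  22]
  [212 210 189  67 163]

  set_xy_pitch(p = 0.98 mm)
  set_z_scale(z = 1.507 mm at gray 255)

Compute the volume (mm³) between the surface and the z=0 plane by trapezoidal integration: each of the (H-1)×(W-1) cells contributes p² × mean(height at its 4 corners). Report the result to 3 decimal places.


height_mm = gray/255 × 1.507; cell vol = 0.98² × mean(4 corners)
unit = 0.98² × 1.507 / (4×255) = 0.00141894 mm³ per gray-sum
row 0: Σ corner-gray over 4 cells = 2014  → 2.8578
row 1: Σ corner-gray over 4 cells = 2380  → 3.3771
row 2: Σ corner-gray over 4 cells = 2124  → 3.0138
row 3: Σ corner-gray over 4 cells = 2085  → 2.9585
row 4: Σ corner-gray over 4 cells = 2166  → 3.0734
row 5: Σ corner-gray over 4 cells = 1593  → 2.2604
row 6: Σ corner-gray over 4 cells = 1383  → 1.9624
row 7: Σ corner-gray over 4 cells = 2173  → 3.0834
Σ rows: total corner-gray = 15918  → 22.5867 mm³

22.587


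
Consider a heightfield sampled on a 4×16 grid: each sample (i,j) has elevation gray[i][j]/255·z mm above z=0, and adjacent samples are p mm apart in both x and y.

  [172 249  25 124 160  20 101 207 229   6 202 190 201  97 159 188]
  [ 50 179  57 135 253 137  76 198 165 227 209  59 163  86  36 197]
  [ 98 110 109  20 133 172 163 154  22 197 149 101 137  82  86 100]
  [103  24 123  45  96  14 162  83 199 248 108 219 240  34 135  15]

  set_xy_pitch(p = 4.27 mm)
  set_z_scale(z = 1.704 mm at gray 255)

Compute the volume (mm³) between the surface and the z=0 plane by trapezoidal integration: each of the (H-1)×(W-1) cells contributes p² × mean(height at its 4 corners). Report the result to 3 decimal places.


height_mm = gray/255 × 1.704; cell vol = 4.27² × mean(4 corners)
unit = 4.27² × 1.704 / (4×255) = 0.0304597 mm³ per gray-sum
row 0: Σ corner-gray over 15 cells = 8507  → 259.1204
row 1: Σ corner-gray over 15 cells = 7675  → 233.7780
row 2: Σ corner-gray over 15 cells = 7046  → 214.6188
Σ rows: total corner-gray = 23228  → 707.5172 mm³

707.517


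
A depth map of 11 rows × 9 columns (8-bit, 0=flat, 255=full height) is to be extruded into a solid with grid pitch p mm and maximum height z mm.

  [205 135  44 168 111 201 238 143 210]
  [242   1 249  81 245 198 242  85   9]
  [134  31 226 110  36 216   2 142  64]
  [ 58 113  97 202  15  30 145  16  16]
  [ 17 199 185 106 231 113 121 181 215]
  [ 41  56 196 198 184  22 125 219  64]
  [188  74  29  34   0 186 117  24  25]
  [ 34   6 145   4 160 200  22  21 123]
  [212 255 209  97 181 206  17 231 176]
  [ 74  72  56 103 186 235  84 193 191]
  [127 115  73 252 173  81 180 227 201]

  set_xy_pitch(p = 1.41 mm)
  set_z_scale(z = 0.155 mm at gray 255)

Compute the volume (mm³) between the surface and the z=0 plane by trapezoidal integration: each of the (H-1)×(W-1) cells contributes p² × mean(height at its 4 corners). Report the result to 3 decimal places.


12.040

height_mm = gray/255 × 0.155; cell vol = 1.41² × mean(4 corners)
unit = 1.41² × 0.155 / (4×255) = 0.000302113 mm³ per gray-sum
row 0: Σ corner-gray over 8 cells = 4948  → 1.4949
row 1: Σ corner-gray over 8 cells = 4177  → 1.2619
row 2: Σ corner-gray over 8 cells = 3034  → 0.9166
row 3: Σ corner-gray over 8 cells = 3814  → 1.1523
row 4: Σ corner-gray over 8 cells = 4609  → 1.3924
row 5: Σ corner-gray over 8 cells = 3246  → 0.9807
row 6: Σ corner-gray over 8 cells = 2414  → 0.7293
row 7: Σ corner-gray over 8 cells = 4053  → 1.2245
row 8: Σ corner-gray over 8 cells = 4903  → 1.4813
row 9: Σ corner-gray over 8 cells = 4653  → 1.4057
Σ rows: total corner-gray = 39851  → 12.0395 mm³


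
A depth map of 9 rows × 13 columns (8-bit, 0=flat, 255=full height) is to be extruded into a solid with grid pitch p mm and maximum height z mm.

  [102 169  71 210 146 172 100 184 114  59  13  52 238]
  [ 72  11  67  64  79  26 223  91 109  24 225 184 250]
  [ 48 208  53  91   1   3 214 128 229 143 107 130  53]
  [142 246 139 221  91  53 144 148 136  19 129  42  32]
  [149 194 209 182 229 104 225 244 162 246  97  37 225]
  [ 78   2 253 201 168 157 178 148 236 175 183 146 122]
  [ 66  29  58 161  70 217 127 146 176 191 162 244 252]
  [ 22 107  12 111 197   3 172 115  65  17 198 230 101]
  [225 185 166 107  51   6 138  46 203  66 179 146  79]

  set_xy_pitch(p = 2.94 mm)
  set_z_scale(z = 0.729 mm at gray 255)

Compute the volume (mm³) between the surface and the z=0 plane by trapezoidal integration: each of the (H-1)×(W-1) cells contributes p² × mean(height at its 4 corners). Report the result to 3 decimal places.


311.859

height_mm = gray/255 × 0.729; cell vol = 2.94² × mean(4 corners)
unit = 2.94² × 0.729 / (4×255) = 0.00617763 mm³ per gray-sum
row 0: Σ corner-gray over 12 cells = 5448  → 33.6557
row 1: Σ corner-gray over 12 cells = 5243  → 32.3893
row 2: Σ corner-gray over 12 cells = 5625  → 34.7492
row 3: Σ corner-gray over 12 cells = 7142  → 44.1206
row 4: Σ corner-gray over 12 cells = 8126  → 50.1994
row 5: Σ corner-gray over 12 cells = 7374  → 45.5539
row 6: Σ corner-gray over 12 cells = 6057  → 37.4179
row 7: Σ corner-gray over 12 cells = 5467  → 33.7731
Σ rows: total corner-gray = 50482  → 311.8592 mm³


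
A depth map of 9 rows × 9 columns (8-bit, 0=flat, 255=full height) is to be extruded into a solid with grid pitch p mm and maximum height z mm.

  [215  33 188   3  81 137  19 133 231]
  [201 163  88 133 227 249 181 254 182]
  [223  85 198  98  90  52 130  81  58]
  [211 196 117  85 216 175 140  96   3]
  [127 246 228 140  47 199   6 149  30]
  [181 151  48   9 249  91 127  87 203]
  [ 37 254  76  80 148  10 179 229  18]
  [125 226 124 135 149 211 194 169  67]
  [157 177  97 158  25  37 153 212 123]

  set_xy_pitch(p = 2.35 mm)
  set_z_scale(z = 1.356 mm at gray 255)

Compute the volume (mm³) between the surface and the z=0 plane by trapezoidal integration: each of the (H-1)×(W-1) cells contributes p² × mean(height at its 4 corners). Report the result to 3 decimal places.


height_mm = gray/255 × 1.356; cell vol = 2.35² × mean(4 corners)
unit = 2.35² × 1.356 / (4×255) = 0.00734168 mm³ per gray-sum
row 0: Σ corner-gray over 8 cells = 4607  → 33.8231
row 1: Σ corner-gray over 8 cells = 4722  → 34.6674
row 2: Σ corner-gray over 8 cells = 4013  → 29.4621
row 3: Σ corner-gray over 8 cells = 4451  → 32.6778
row 4: Σ corner-gray over 8 cells = 4095  → 30.0642
row 5: Σ corner-gray over 8 cells = 3915  → 28.7427
row 6: Σ corner-gray over 8 cells = 4615  → 33.8818
row 7: Σ corner-gray over 8 cells = 4606  → 33.8158
Σ rows: total corner-gray = 35024  → 257.1349 mm³

257.135


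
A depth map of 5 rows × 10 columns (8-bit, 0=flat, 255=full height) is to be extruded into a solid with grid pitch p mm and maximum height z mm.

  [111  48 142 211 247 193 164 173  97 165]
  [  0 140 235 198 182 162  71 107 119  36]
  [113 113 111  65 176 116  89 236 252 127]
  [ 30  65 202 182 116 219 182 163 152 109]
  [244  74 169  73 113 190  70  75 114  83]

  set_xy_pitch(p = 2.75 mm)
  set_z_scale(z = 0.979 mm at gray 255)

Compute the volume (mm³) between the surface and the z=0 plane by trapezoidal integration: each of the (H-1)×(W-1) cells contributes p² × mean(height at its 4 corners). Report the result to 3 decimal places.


147.718

height_mm = gray/255 × 0.979; cell vol = 2.75² × mean(4 corners)
unit = 2.75² × 0.979 / (4×255) = 0.00725852 mm³ per gray-sum
row 0: Σ corner-gray over 9 cells = 5290  → 38.3976
row 1: Σ corner-gray over 9 cells = 5020  → 36.4378
row 2: Σ corner-gray over 9 cells = 5257  → 38.1580
row 3: Σ corner-gray over 9 cells = 4784  → 34.7247
Σ rows: total corner-gray = 20351  → 147.7181 mm³


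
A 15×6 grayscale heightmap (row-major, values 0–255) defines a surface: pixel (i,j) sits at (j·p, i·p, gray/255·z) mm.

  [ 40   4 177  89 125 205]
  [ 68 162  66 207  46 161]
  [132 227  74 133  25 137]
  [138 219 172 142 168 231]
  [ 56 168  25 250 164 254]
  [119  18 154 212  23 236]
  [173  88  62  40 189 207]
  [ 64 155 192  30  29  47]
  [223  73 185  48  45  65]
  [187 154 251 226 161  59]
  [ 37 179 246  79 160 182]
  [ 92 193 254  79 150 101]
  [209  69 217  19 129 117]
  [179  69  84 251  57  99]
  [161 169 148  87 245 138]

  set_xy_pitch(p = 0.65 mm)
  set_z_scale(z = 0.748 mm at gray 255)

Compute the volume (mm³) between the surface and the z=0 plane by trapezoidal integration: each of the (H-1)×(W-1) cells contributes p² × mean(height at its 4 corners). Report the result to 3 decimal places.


11.479

height_mm = gray/255 × 0.748; cell vol = 0.65² × mean(4 corners)
unit = 0.65² × 0.748 / (4×255) = 0.000309833 mm³ per gray-sum
row 0: Σ corner-gray over 5 cells = 2226  → 0.6897
row 1: Σ corner-gray over 5 cells = 2378  → 0.7368
row 2: Σ corner-gray over 5 cells = 2958  → 0.9165
row 3: Σ corner-gray over 5 cells = 3295  → 1.0209
row 4: Σ corner-gray over 5 cells = 2693  → 0.8344
row 5: Σ corner-gray over 5 cells = 2307  → 0.7148
row 6: Σ corner-gray over 5 cells = 2061  → 0.6386
row 7: Σ corner-gray over 5 cells = 1913  → 0.5927
row 8: Σ corner-gray over 5 cells = 2820  → 0.8737
row 9: Σ corner-gray over 5 cells = 3377  → 1.0463
row 10: Σ corner-gray over 5 cells = 3092  → 0.9580
row 11: Σ corner-gray over 5 cells = 2739  → 0.8486
row 12: Σ corner-gray over 5 cells = 2394  → 0.7417
row 13: Σ corner-gray over 5 cells = 2797  → 0.8666
Σ rows: total corner-gray = 37050  → 11.4793 mm³


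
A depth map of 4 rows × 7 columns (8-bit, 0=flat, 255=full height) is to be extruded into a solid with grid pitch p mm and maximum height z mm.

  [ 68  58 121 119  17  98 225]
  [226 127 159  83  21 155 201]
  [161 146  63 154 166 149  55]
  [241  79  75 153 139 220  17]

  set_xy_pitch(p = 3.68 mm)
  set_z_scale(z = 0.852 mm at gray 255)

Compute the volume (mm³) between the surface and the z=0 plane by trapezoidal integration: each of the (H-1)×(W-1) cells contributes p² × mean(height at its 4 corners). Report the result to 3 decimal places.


height_mm = gray/255 × 0.852; cell vol = 3.68² × mean(4 corners)
unit = 3.68² × 0.852 / (4×255) = 0.0113119 mm³ per gray-sum
row 0: Σ corner-gray over 6 cells = 2636  → 29.8181
row 1: Σ corner-gray over 6 cells = 3089  → 34.9424
row 2: Σ corner-gray over 6 cells = 3162  → 35.7682
Σ rows: total corner-gray = 8887  → 100.5287 mm³

100.529


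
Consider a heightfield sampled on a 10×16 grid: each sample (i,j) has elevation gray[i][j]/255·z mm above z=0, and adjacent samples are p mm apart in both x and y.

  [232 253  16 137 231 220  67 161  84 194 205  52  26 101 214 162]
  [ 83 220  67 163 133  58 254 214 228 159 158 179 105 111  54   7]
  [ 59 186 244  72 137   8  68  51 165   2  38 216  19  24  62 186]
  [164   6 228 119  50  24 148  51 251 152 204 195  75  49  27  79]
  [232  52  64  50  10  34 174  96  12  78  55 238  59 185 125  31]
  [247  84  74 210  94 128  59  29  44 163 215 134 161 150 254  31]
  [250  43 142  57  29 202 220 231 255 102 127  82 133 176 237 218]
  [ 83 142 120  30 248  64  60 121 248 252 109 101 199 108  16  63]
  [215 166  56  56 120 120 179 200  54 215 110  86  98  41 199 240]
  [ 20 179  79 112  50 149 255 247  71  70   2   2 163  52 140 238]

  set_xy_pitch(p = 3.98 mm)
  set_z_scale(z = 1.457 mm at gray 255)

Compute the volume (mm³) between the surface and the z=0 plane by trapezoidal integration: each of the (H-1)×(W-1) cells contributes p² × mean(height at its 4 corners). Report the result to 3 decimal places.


height_mm = gray/255 × 1.457; cell vol = 3.98² × mean(4 corners)
unit = 3.98² × 1.457 / (4×255) = 0.0226269 mm³ per gray-sum
row 0: Σ corner-gray over 15 cells = 8612  → 194.8631
row 1: Σ corner-gray over 15 cells = 7125  → 161.2168
row 2: Σ corner-gray over 15 cells = 6230  → 140.9657
row 3: Σ corner-gray over 15 cells = 6128  → 138.6578
row 4: Σ corner-gray over 15 cells = 6603  → 149.4056
row 5: Σ corner-gray over 15 cells = 8416  → 190.4282
row 6: Σ corner-gray over 15 cells = 8322  → 188.3013
row 7: Σ corner-gray over 15 cells = 7637  → 172.8018
row 8: Σ corner-gray over 15 cells = 7255  → 164.1583
Σ rows: total corner-gray = 66328  → 1500.7986 mm³

1500.799


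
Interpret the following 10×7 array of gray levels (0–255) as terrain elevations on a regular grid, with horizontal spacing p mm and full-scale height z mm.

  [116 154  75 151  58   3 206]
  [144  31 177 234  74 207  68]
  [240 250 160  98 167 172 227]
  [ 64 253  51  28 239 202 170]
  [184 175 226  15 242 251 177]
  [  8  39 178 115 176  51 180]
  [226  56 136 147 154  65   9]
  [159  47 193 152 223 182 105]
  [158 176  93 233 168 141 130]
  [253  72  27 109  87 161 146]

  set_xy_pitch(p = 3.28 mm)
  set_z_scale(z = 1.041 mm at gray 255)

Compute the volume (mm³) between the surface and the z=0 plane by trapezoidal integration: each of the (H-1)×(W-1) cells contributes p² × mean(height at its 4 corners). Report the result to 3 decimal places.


339.509

height_mm = gray/255 × 1.041; cell vol = 3.28² × mean(4 corners)
unit = 3.28² × 1.041 / (4×255) = 0.0109799 mm³ per gray-sum
row 0: Σ corner-gray over 6 cells = 2862  → 31.4245
row 1: Σ corner-gray over 6 cells = 3819  → 41.9322
row 2: Σ corner-gray over 6 cells = 3941  → 43.2718
row 3: Σ corner-gray over 6 cells = 3959  → 43.4694
row 4: Σ corner-gray over 6 cells = 3485  → 38.2649
row 5: Σ corner-gray over 6 cells = 2657  → 29.1736
row 6: Σ corner-gray over 6 cells = 3209  → 35.2345
row 7: Σ corner-gray over 6 cells = 3768  → 41.3722
row 8: Σ corner-gray over 6 cells = 3221  → 35.3662
Σ rows: total corner-gray = 30921  → 339.5094 mm³


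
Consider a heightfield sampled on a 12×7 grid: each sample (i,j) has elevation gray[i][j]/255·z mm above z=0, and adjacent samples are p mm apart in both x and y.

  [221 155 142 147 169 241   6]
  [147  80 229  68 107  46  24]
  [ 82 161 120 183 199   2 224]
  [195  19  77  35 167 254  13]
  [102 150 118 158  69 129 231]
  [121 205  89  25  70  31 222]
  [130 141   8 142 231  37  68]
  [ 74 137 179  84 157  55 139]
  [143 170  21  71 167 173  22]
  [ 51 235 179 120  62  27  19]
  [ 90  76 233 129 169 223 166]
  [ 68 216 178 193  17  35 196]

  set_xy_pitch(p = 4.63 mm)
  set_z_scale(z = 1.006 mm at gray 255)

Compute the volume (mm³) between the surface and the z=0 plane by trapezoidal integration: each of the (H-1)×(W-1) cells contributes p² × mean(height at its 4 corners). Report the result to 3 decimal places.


678.067

height_mm = gray/255 × 1.006; cell vol = 4.63² × mean(4 corners)
unit = 4.63² × 1.006 / (4×255) = 0.0211427 mm³ per gray-sum
row 0: Σ corner-gray over 6 cells = 3166  → 66.9377
row 1: Σ corner-gray over 6 cells = 2867  → 60.6160
row 2: Σ corner-gray over 6 cells = 2948  → 62.3286
row 3: Σ corner-gray over 6 cells = 2893  → 61.1657
row 4: Σ corner-gray over 6 cells = 2764  → 58.4383
row 5: Σ corner-gray over 6 cells = 2499  → 52.8355
row 6: Σ corner-gray over 6 cells = 2753  → 58.2058
row 7: Σ corner-gray over 6 cells = 2806  → 59.3263
row 8: Σ corner-gray over 6 cells = 2685  → 56.7681
row 9: Σ corner-gray over 6 cells = 3232  → 68.3331
row 10: Σ corner-gray over 6 cells = 3458  → 73.1113
Σ rows: total corner-gray = 32071  → 678.0665 mm³
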